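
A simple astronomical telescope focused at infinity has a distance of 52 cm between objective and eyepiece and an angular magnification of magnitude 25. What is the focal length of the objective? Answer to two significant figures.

50 cm

In normal adjustment the tube length equals f_obj + f_eye and |M| = f_obj/f_eye.
So f_obj = 25 f_eye and 25 f_eye + f_eye = 52 cm, giving f_eye = 52/26 = 2.000 cm and f_obj = 50.000 cm.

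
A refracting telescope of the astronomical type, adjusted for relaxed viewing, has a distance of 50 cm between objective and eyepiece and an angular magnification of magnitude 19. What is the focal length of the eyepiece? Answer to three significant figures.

2.50 cm

In normal adjustment the tube length equals f_obj + f_eye and |M| = f_obj/f_eye.
So f_obj = 19 f_eye and 19 f_eye + f_eye = 50 cm, giving f_eye = 50/20 = 2.500 cm and f_obj = 47.500 cm.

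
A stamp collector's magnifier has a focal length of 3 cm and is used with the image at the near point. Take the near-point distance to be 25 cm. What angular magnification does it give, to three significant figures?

9.33

M = 1 + D/f = 1 + 25/3 = 9.333.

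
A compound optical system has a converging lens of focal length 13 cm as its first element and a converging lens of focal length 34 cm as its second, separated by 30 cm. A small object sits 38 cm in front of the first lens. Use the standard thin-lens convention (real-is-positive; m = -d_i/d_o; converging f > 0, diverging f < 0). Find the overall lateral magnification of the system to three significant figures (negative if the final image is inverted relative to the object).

Lens 1: 1/d_i1 = 1/f_1 - 1/d_o1 = 1/13 - 1/38 = 0.05061 cm^-1, so d_i1 = 19.760 cm.
m_1 = -(19.760)/38 = -0.5200.
Object distance for lens 2: d_o2 = 30 - 19.760 = 10.240 cm.
Lens 2: 1/d_i2 = 1/f_2 - 1/d_o2 = 1/34 - 1/(10.240) = -0.06824 cm^-1, so d_i2 = -14.653 cm.
m_2 = -(-14.653)/(10.240) = 1.4310.
The system's lateral magnification is m_1 m_2 = (-0.5200)(1.4310) = -0.7441.

-0.744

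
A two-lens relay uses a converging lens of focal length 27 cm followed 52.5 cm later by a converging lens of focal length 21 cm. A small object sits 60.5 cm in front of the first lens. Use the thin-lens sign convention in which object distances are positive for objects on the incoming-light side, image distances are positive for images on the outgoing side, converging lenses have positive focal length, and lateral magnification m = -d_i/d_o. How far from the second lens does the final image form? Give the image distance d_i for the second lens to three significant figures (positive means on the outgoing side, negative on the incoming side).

First lens: d_i1 = 1/(1/27 - 1/60.5) = 48.761 cm.
That image sits 3.739 cm in front of the second lens, so d_o2 = 3.739 cm.
Second lens: d_i2 = 1/(1/21 - 1/(3.739)) = -4.549 cm.

-4.55 cm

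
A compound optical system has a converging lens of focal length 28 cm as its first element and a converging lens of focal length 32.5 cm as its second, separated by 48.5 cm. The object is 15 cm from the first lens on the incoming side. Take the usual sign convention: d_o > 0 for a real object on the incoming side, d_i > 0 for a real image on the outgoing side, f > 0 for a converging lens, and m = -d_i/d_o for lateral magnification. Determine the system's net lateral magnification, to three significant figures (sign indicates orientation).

-1.45

Applying the thin-lens equation to the first lens, 1/28 = 1/15 + 1/d_i1, which gives d_i1 = -32.308 cm.
Its lateral magnification is m_1 = -d_i1/d_o1 = -(-32.308)/15 = 2.1538.
The intermediate image is virtual, 32.308 cm to the left of lens 1, so d_o2 = L - d_i1 = 48.5 - (-32.308) = 80.808 cm.
Applying the thin-lens equation again with f_2 = 32.5 cm and d_o2 = 80.808 cm gives d_i2 = 54.365 cm.
m_2 = -(54.365)/(80.808) = -0.6728.
The system's lateral magnification is m_1 m_2 = (2.1538)(-0.6728) = -1.4490.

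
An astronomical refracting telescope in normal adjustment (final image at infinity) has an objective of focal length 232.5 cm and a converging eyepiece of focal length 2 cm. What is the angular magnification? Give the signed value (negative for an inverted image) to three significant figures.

-116

M = -f_obj/f_eye = -232.5/(2) = -116.250.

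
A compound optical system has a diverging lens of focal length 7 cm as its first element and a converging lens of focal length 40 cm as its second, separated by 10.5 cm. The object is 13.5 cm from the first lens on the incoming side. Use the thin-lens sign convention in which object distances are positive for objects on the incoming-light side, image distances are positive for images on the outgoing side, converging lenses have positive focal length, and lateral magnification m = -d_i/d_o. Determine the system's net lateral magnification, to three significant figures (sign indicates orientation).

First lens: d_i1 = 1/(1/(-7) - 1/13.5) = -4.610 cm.
m_1 = -(-4.610)/13.5 = 0.3415.
The intermediate image is virtual, 4.610 cm to the left of lens 1, so d_o2 = L - d_i1 = 10.5 - (-4.610) = 15.110 cm.
Second lens: d_i2 = 1/(1/40 - 1/(15.110)) = -24.282 cm.
m_2 = -(-24.282)/(15.110) = 1.6071.
Overall magnification: m = m_1 m_2 = 0.5488.

0.549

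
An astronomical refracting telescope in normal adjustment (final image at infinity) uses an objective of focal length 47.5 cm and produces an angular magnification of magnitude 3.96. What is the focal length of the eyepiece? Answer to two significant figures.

12 cm

|M| = f_obj/f_eye, so f_eye = f_obj/|M| = 47.5/3.96 = 11.995 cm.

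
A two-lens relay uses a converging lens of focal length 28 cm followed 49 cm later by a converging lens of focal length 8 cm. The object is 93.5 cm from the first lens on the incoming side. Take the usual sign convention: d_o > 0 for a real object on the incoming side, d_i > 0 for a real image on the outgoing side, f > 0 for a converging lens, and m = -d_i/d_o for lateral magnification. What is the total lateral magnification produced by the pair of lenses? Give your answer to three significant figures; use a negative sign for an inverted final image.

First lens: d_i1 = 1/(1/28 - 1/93.5) = 39.969 cm.
m_1 = -(39.969)/93.5 = -0.4275.
The intermediate image is 39.969 cm to the right of lens 1, so d_o2 = L - d_i1 = 49 - 39.969 = 9.031 cm.
Second lens: d_i2 = 1/(1/8 - 1/(9.031)) = 70.104 cm.
m_2 = -(70.104)/(9.031) = -7.7630.
Overall magnification: m = m_1 m_2 = 3.3185.

3.32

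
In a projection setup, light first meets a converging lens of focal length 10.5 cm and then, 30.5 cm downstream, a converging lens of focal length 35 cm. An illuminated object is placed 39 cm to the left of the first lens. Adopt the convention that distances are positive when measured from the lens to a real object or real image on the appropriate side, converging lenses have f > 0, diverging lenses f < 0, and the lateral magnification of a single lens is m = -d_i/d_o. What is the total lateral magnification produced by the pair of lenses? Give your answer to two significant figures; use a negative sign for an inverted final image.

-0.68

Applying the thin-lens equation to the first lens, 1/10.5 = 1/39 + 1/d_i1, which gives d_i1 = 14.368 cm.
Its lateral magnification is m_1 = -d_i1/d_o1 = -(14.368)/39 = -0.3684.
The intermediate image is 14.368 cm to the right of lens 1, so d_o2 = L - d_i1 = 30.5 - 14.368 = 16.132 cm.
Applying the thin-lens equation again with f_2 = 35 cm and d_o2 = 16.132 cm gives d_i2 = -29.923 cm.
m_2 = -(-29.923)/(16.132) = 1.8550.
The system's lateral magnification is m_1 m_2 = (-0.3684)(1.8550) = -0.6834.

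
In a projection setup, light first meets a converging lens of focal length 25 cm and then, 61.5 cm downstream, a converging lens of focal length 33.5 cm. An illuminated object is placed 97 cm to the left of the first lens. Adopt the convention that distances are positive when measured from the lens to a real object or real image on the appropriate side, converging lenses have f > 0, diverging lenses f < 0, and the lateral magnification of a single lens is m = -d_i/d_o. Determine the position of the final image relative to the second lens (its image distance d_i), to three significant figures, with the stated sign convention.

-164 cm

First lens: d_i1 = 1/(1/25 - 1/97) = 33.681 cm.
Object distance for lens 2: d_o2 = 61.5 - 33.681 = 27.819 cm.
Second lens: d_i2 = 1/(1/33.5 - 1/(27.819)) = -164.060 cm.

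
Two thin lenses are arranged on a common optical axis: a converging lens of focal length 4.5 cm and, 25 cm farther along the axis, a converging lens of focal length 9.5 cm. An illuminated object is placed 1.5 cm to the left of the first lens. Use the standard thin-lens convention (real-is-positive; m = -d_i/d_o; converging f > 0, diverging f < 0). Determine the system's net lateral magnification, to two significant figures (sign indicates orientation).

-0.80

Lens 1: 1/d_i1 = 1/f_1 - 1/d_o1 = 1/4.5 - 1/1.5 = -0.44444 cm^-1, so d_i1 = -2.250 cm.
m_1 = -(-2.250)/1.5 = 1.5000.
With d_i1 < 0 the first image is virtual and lies on the object side; the object distance for lens 2 is d_o2 = 25 - (-2.250) = 27.250 cm.
Lens 2: 1/d_i2 = 1/f_2 - 1/d_o2 = 1/9.5 - 1/(27.250) = 0.06857 cm^-1, so d_i2 = 14.585 cm.
m_2 = -(14.585)/(27.250) = -0.5352.
Overall magnification: m = m_1 m_2 = -0.8028.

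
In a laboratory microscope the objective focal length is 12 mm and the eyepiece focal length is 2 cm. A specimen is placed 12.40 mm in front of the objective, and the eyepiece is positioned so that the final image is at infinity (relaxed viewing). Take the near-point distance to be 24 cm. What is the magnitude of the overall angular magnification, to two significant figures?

360

Convert to cm: f_obj = 12 mm = 1.2 cm; d_o = 12.40 mm = 1.24 cm.
Objective: 1/d_i = 1/f_obj - 1/d_o = 1/1.2 - 1/1.24 = 0.02688 cm^-1, so d_i = 37.200 cm.
m_obj = -d_i/d_o = -37.200/1.24 = -30.000.
Eyepiece angular magnification (image at infinity): M_eye = D/f_e = 24/2 = 12.000.
Overall M = m_obj x M_eye = (-30.000)(12.000) = -360.00.
|M| = 360.00.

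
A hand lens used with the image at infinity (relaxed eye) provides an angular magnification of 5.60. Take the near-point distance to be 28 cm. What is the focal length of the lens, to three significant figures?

5.00 cm

For the image at infinity, M = D/f.
f = D/M = 28/5.6 = 5.000 cm.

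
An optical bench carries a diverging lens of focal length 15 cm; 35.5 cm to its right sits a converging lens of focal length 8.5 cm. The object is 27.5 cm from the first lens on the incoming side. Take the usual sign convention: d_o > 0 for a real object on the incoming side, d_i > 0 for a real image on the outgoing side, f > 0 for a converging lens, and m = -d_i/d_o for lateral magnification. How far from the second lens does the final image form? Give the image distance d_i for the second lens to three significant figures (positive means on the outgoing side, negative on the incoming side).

10.5 cm

Lens 1: 1/d_i1 = 1/f_1 - 1/d_o1 = 1/(-15) - 1/27.5 = -0.10303 cm^-1, so d_i1 = -9.706 cm.
With d_i1 < 0 the first image is virtual and lies on the object side; the object distance for lens 2 is d_o2 = 35.5 - (-9.706) = 45.206 cm.
Lens 2: 1/d_i2 = 1/f_2 - 1/d_o2 = 1/8.5 - 1/(45.206) = 0.09553 cm^-1, so d_i2 = 10.468 cm.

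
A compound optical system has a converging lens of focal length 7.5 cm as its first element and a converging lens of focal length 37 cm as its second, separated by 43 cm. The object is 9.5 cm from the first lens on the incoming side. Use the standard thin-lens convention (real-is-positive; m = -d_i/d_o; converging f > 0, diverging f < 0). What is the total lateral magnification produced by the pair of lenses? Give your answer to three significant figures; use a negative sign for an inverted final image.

Lens 1: 1/d_i1 = 1/f_1 - 1/d_o1 = 1/7.5 - 1/9.5 = 0.02807 cm^-1, so d_i1 = 35.625 cm.
m_1 = -(35.625)/9.5 = -3.7500.
The intermediate image is 35.625 cm to the right of lens 1, so d_o2 = L - d_i1 = 43 - 35.625 = 7.375 cm.
Lens 2: 1/d_i2 = 1/f_2 - 1/d_o2 = 1/37 - 1/(7.375) = -0.10857 cm^-1, so d_i2 = -9.211 cm.
m_2 = -(-9.211)/(7.375) = 1.2489.
Overall magnification: m = m_1 m_2 = -4.6835.

-4.68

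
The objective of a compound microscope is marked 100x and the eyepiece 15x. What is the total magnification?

1500

The overall magnification of a compound microscope is the product of the objective and eyepiece magnifications:
M = M_obj x M_eye = 100 x 15 = 1500.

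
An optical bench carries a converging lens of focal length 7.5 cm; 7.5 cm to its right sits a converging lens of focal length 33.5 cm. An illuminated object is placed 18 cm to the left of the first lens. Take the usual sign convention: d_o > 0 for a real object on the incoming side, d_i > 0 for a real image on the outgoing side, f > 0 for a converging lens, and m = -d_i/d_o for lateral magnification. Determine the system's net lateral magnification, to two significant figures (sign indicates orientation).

-0.62

First lens: d_i1 = 1/(1/7.5 - 1/18) = 12.857 cm.
m_1 = -(12.857)/18 = -0.7143.
Since 12.857 cm > 7.5 cm, the first image lies past the second lens and serves as a virtual object: d_o2 = L - d_i1 = -5.357 cm.
Second lens: d_i2 = 1/(1/33.5 - 1/(-5.357)) = 4.619 cm.
m_2 = -(4.619)/(-5.357) = 0.8621.
Overall magnification: m = m_1 m_2 = -0.6158.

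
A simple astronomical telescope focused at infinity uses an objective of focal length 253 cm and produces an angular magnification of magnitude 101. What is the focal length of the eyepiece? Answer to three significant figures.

|M| = f_obj/f_eye, so f_eye = f_obj/|M| = 253/101.0 = 2.505 cm.

2.50 cm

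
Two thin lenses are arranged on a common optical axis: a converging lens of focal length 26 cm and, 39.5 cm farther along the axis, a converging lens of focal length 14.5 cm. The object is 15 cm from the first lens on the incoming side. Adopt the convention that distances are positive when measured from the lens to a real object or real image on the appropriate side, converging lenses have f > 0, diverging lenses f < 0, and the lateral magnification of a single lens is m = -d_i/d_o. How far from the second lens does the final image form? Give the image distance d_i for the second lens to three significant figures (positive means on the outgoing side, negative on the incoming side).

18.0 cm

Applying the thin-lens equation to the first lens, 1/26 = 1/15 + 1/d_i1, which gives d_i1 = -35.455 cm.
The intermediate image is virtual, 35.455 cm to the left of lens 1, so d_o2 = L - d_i1 = 39.5 - (-35.455) = 74.955 cm.
Applying the thin-lens equation again with f_2 = 14.5 cm and d_o2 = 74.955 cm gives d_i2 = 17.978 cm.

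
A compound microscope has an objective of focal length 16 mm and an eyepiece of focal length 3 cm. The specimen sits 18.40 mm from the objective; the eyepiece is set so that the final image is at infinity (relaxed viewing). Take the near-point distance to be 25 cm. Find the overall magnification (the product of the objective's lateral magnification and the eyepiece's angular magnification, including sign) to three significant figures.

Convert to cm: f_obj = 16 mm = 1.6 cm; d_o = 18.40 mm = 1.84 cm.
Objective: 1/d_i = 1/f_obj - 1/d_o = 1/1.6 - 1/1.84 = 0.08152 cm^-1, so d_i = 12.267 cm.
m_obj = -d_i/d_o = -12.267/1.84 = -6.667.
Eyepiece angular magnification (image at infinity): M_eye = D/f_e = 25/3 = 8.333.
Overall M = m_obj x M_eye = (-6.667)(8.333) = -55.56.

-55.6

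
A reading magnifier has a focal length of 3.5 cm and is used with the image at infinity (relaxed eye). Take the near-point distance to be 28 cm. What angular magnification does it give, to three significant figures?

8.00

M = D/f = 28/3.5 = 8.000.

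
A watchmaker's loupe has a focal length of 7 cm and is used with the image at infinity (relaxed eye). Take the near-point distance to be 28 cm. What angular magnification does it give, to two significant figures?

4.0

M = D/f = 28/7 = 4.000.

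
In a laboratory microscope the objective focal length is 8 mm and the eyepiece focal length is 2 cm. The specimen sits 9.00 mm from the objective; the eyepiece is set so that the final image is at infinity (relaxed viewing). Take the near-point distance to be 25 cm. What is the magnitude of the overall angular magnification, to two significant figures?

Convert to cm: f_obj = 8 mm = 0.8 cm; d_o = 9.00 mm = 0.90 cm.
Objective: 1/d_i = 1/f_obj - 1/d_o = 1/0.8 - 1/0.90 = 0.13889 cm^-1, so d_i = 7.200 cm.
m_obj = -d_i/d_o = -7.200/0.90 = -8.000.
Eyepiece angular magnification (image at infinity): M_eye = D/f_e = 25/2 = 12.500.
Overall M = m_obj x M_eye = (-8.000)(12.500) = -100.00.
|M| = 100.00.

100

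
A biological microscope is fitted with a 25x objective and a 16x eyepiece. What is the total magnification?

400

The overall magnification of a compound microscope is the product of the objective and eyepiece magnifications:
M = M_obj x M_eye = 25 x 16 = 400.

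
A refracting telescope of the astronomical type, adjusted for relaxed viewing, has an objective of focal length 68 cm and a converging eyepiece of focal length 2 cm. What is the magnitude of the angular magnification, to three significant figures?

|M| = f_obj/|f_eye| = 68/2 = 34.000.

34.0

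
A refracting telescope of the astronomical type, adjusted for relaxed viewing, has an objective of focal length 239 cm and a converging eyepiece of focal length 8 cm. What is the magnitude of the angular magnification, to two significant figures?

|M| = f_obj/|f_eye| = 239/8 = 29.875.

30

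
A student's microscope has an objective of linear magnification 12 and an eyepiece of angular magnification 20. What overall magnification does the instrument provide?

The overall magnification of a compound microscope is the product of the objective and eyepiece magnifications:
M = M_obj x M_eye = 12 x 20 = 240.

240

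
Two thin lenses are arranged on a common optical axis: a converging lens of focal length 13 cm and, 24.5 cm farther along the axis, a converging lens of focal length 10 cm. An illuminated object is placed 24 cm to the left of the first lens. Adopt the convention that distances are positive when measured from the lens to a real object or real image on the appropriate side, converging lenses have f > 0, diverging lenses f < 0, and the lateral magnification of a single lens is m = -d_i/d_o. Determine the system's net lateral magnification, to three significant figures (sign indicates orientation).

-0.852

Lens 1: 1/d_i1 = 1/f_1 - 1/d_o1 = 1/13 - 1/24 = 0.03526 cm^-1, so d_i1 = 28.364 cm.
m_1 = -(28.364)/24 = -1.1818.
This image would form 28.364 cm past lens 1, i.e. 3.864 cm beyond lens 2, so it is a virtual object for lens 2: d_o2 = 24.5 - 28.364 = -3.864 cm.
Lens 2: 1/d_i2 = 1/f_2 - 1/d_o2 = 1/10 - 1/(-3.864) = 0.35882 cm^-1, so d_i2 = 2.787 cm.
m_2 = -(2.787)/(-3.864) = 0.7213.
The system's lateral magnification is m_1 m_2 = (-1.1818)(0.7213) = -0.8525.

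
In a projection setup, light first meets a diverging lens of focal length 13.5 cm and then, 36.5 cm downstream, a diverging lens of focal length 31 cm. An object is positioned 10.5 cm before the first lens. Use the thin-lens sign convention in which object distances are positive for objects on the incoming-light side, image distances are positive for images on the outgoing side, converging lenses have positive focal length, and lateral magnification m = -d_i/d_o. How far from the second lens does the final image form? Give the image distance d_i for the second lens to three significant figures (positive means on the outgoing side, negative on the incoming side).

-17.9 cm

First lens: d_i1 = 1/(1/(-13.5) - 1/10.5) = -5.906 cm.
With d_i1 < 0 the first image is virtual and lies on the object side; the object distance for lens 2 is d_o2 = 36.5 - (-5.906) = 42.406 cm.
Second lens: d_i2 = 1/(1/(-31) - 1/(42.406)) = -17.908 cm.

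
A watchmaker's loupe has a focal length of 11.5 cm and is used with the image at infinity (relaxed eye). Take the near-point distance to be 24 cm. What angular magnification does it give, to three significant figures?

M = D/f = 24/11.5 = 2.087.

2.09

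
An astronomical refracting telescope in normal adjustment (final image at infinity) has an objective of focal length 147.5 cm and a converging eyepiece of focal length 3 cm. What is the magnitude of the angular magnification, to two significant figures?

|M| = f_obj/|f_eye| = 147.5/3 = 49.167.

49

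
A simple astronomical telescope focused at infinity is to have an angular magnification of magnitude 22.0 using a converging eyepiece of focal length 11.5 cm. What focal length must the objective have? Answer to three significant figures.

253 cm

|M| = f_obj/|f_eye|, so f_obj = |M| x |f_eye| = 22.0 x 11.5 = 253.000 cm.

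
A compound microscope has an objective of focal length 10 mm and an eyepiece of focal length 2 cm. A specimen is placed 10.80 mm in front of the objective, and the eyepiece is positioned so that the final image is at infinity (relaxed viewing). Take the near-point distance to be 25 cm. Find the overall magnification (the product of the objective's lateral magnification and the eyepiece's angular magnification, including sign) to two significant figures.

-160

Convert to cm: f_obj = 10 mm = 1 cm; d_o = 10.80 mm = 1.08 cm.
Objective: 1/d_i = 1/f_obj - 1/d_o = 1/1 - 1/1.08 = 0.07407 cm^-1, so d_i = 13.500 cm.
m_obj = -d_i/d_o = -13.500/1.08 = -12.500.
Eyepiece angular magnification (image at infinity): M_eye = D/f_e = 25/2 = 12.500.
Overall M = m_obj x M_eye = (-12.500)(12.500) = -156.25.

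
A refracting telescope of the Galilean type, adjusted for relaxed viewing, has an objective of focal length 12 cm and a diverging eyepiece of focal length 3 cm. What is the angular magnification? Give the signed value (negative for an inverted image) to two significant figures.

M = -f_obj/f_eye = -12/(-3) = 4.000.

4.0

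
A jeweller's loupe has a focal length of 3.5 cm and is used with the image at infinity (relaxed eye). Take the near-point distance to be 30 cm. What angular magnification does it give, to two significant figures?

M = D/f = 30/3.5 = 8.571.

8.6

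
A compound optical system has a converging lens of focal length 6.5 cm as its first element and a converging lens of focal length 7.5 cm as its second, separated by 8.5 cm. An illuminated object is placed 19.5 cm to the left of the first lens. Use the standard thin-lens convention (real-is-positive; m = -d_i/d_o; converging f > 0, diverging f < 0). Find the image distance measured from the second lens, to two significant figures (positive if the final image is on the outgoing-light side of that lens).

Applying the thin-lens equation to the first lens, 1/6.5 = 1/19.5 + 1/d_i1, which gives d_i1 = 9.750 cm.
This image would form 9.750 cm past lens 1, i.e. 1.250 cm beyond lens 2, so it is a virtual object for lens 2: d_o2 = 8.5 - 9.750 = -1.250 cm.
Applying the thin-lens equation again with f_2 = 7.5 cm and d_o2 = -1.250 cm gives d_i2 = 1.071 cm.

1.1 cm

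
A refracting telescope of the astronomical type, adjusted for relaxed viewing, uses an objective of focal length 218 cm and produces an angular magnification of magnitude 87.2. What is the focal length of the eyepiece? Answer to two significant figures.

|M| = f_obj/f_eye, so f_eye = f_obj/|M| = 218/87.2 = 2.500 cm.

2.5 cm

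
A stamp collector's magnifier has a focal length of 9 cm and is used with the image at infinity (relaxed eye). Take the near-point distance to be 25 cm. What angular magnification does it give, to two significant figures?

M = D/f = 25/9 = 2.778.

2.8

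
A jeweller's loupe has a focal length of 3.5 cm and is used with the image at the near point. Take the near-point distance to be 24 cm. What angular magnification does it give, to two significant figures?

7.9

M = 1 + D/f = 1 + 24/3.5 = 7.857.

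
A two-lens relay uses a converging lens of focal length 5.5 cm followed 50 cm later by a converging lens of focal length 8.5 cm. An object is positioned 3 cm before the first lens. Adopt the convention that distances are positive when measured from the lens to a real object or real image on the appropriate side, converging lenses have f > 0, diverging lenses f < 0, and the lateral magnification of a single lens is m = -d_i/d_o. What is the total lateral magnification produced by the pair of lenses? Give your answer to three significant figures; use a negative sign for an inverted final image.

-0.389

Applying the thin-lens equation to the first lens, 1/5.5 = 1/3 + 1/d_i1, which gives d_i1 = -6.600 cm.
Its lateral magnification is m_1 = -d_i1/d_o1 = -(-6.600)/3 = 2.2000.
With d_i1 < 0 the first image is virtual and lies on the object side; the object distance for lens 2 is d_o2 = 50 - (-6.600) = 56.600 cm.
Applying the thin-lens equation again with f_2 = 8.5 cm and d_o2 = 56.600 cm gives d_i2 = 10.002 cm.
m_2 = -(10.002)/(56.600) = -0.1767.
Overall magnification: m = m_1 m_2 = -0.3888.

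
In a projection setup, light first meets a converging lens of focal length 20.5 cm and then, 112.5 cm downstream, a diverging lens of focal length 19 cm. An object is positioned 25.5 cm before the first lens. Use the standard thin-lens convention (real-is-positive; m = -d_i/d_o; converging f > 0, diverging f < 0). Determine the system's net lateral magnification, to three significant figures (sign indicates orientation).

Applying the thin-lens equation to the first lens, 1/20.5 = 1/25.5 + 1/d_i1, which gives d_i1 = 104.550 cm.
Its lateral magnification is m_1 = -d_i1/d_o1 = -(104.550)/25.5 = -4.1000.
That image sits 7.950 cm in front of the second lens, so d_o2 = 7.950 cm.
Applying the thin-lens equation again with f_2 = -19 cm and d_o2 = 7.950 cm gives d_i2 = -5.605 cm.
m_2 = -(-5.605)/(7.950) = 0.7050.
Total m = m_1 x m_2 = (-4.1000)(0.7050) = -2.8905.

-2.89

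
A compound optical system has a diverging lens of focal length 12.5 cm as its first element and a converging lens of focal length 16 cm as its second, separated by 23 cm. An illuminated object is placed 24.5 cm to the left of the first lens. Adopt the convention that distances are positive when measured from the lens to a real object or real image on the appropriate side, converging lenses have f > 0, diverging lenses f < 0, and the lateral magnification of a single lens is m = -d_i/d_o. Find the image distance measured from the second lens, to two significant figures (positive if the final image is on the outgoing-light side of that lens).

33 cm

First lens: d_i1 = 1/(1/(-12.5) - 1/24.5) = -8.277 cm.
The intermediate image is virtual, 8.277 cm to the left of lens 1, so d_o2 = L - d_i1 = 23 - (-8.277) = 31.277 cm.
Second lens: d_i2 = 1/(1/16 - 1/(31.277)) = 32.757 cm.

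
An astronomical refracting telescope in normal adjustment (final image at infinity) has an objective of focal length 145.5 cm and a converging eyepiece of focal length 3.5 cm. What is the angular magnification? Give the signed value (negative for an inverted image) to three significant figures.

-41.6

M = -f_obj/f_eye = -145.5/(3.5) = -41.571.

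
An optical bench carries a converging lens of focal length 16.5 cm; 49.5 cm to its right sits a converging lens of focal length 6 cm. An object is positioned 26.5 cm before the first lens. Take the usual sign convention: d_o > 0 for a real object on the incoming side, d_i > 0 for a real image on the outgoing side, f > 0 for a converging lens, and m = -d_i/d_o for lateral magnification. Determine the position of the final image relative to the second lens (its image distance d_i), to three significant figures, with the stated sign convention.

-154 cm

First lens: d_i1 = 1/(1/16.5 - 1/26.5) = 43.725 cm.
The intermediate image is 43.725 cm to the right of lens 1, so d_o2 = L - d_i1 = 49.5 - 43.725 = 5.775 cm.
Second lens: d_i2 = 1/(1/6 - 1/(5.775)) = -154.000 cm.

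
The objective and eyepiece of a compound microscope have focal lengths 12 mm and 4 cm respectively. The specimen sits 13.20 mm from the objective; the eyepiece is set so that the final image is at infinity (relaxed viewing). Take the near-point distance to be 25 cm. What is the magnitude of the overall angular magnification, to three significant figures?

62.5

Convert to cm: f_obj = 12 mm = 1.2 cm; d_o = 13.20 mm = 1.32 cm.
Objective: 1/d_i = 1/f_obj - 1/d_o = 1/1.2 - 1/1.32 = 0.07576 cm^-1, so d_i = 13.200 cm.
m_obj = -d_i/d_o = -13.200/1.32 = -10.000.
Eyepiece angular magnification (image at infinity): M_eye = D/f_e = 25/4 = 6.250.
Overall M = m_obj x M_eye = (-10.000)(6.250) = -62.50.
|M| = 62.50.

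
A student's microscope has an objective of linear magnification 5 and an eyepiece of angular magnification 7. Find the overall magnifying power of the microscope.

The overall magnification of a compound microscope is the product of the objective and eyepiece magnifications:
M = M_obj x M_eye = 5 x 7 = 35.

35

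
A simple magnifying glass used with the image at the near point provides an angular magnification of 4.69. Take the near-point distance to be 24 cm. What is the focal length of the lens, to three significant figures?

6.50 cm

For the image at the near point, M = 1 + D/f.
f = D/(M - 1) = 24/(4.69 - 1) = 6.504 cm.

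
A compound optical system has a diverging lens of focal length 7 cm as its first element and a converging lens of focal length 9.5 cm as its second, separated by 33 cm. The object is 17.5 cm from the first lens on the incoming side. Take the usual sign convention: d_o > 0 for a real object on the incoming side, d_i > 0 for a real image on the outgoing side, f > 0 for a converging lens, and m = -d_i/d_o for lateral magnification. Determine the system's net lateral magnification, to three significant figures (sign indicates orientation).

-0.0952

Applying the thin-lens equation to the first lens, 1/(-7) = 1/17.5 + 1/d_i1, which gives d_i1 = -5.000 cm.
Its lateral magnification is m_1 = -d_i1/d_o1 = -(-5.000)/17.5 = 0.2857.
With d_i1 < 0 the first image is virtual and lies on the object side; the object distance for lens 2 is d_o2 = 33 - (-5.000) = 38.000 cm.
Applying the thin-lens equation again with f_2 = 9.5 cm and d_o2 = 38.000 cm gives d_i2 = 12.667 cm.
m_2 = -(12.667)/(38.000) = -0.3333.
The system's lateral magnification is m_1 m_2 = (0.2857)(-0.3333) = -0.0952.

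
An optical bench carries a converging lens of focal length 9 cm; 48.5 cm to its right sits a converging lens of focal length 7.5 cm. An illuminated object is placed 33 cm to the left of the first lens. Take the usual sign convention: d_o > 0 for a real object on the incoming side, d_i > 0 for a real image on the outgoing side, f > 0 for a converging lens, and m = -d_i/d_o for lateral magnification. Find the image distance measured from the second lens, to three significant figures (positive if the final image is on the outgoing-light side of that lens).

First lens: d_i1 = 1/(1/9 - 1/33) = 12.375 cm.
Object distance for lens 2: d_o2 = 48.5 - 12.375 = 36.125 cm.
Second lens: d_i2 = 1/(1/7.5 - 1/(36.125)) = 9.465 cm.

9.47 cm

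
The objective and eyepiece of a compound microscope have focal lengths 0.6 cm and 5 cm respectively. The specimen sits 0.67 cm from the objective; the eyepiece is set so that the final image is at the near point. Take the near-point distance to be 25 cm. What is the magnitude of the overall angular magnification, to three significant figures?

Objective: 1/d_i = 1/f_obj - 1/d_o = 1/0.6 - 1/0.67 = 0.17413 cm^-1, so d_i = 5.743 cm.
m_obj = -d_i/d_o = -5.743/0.67 = -8.571.
Eyepiece angular magnification (image at near point): M_eye = 1 + D/f_e = 1 + 25/5 = 6.000.
Overall M = m_obj x M_eye = (-8.571)(6.000) = -51.43.
|M| = 51.43.

51.4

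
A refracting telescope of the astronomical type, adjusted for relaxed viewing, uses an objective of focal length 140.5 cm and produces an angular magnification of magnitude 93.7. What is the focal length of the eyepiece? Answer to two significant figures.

1.5 cm

|M| = f_obj/f_eye, so f_eye = f_obj/|M| = 140.5/93.7 = 1.499 cm.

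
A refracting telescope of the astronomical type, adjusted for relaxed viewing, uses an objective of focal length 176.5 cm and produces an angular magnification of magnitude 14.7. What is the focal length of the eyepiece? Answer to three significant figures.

12.0 cm

|M| = f_obj/f_eye, so f_eye = f_obj/|M| = 176.5/14.7 = 12.007 cm.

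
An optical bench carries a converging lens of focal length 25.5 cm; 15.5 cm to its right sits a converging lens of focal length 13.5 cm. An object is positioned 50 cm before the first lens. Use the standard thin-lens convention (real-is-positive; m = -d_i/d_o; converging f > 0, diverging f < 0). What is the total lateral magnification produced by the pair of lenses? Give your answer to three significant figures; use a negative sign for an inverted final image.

Applying the thin-lens equation to the first lens, 1/25.5 = 1/50 + 1/d_i1, which gives d_i1 = 52.041 cm.
Its lateral magnification is m_1 = -d_i1/d_o1 = -(52.041)/50 = -1.0408.
This image would form 52.041 cm past lens 1, i.e. 36.541 cm beyond lens 2, so it is a virtual object for lens 2: d_o2 = 15.5 - 52.041 = -36.541 cm.
Applying the thin-lens equation again with f_2 = 13.5 cm and d_o2 = -36.541 cm gives d_i2 = 9.858 cm.
m_2 = -(9.858)/(-36.541) = 0.2698.
The system's lateral magnification is m_1 m_2 = (-1.0408)(0.2698) = -0.2808.

-0.281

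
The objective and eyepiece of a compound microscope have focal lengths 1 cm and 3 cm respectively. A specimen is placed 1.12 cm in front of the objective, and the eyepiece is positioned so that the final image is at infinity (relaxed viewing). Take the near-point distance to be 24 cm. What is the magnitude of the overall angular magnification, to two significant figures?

Objective: 1/d_i = 1/f_obj - 1/d_o = 1/1 - 1/1.12 = 0.10714 cm^-1, so d_i = 9.333 cm.
m_obj = -d_i/d_o = -9.333/1.12 = -8.333.
Eyepiece angular magnification (image at infinity): M_eye = D/f_e = 24/3 = 8.000.
Overall M = m_obj x M_eye = (-8.333)(8.000) = -66.67.
|M| = 66.67.

67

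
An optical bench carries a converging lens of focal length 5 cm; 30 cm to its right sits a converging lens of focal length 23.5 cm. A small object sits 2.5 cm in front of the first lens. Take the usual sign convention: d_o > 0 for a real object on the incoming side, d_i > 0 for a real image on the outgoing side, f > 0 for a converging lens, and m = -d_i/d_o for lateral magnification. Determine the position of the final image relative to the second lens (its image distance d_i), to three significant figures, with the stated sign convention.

Applying the thin-lens equation to the first lens, 1/5 = 1/2.5 + 1/d_i1, which gives d_i1 = -5.000 cm.
The intermediate image is virtual, 5.000 cm to the left of lens 1, so d_o2 = L - d_i1 = 30 - (-5.000) = 35.000 cm.
Applying the thin-lens equation again with f_2 = 23.5 cm and d_o2 = 35.000 cm gives d_i2 = 71.522 cm.

71.5 cm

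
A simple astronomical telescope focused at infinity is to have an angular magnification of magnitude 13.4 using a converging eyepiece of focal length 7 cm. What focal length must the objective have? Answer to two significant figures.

|M| = f_obj/|f_eye|, so f_obj = |M| x |f_eye| = 13.4 x 7 = 93.800 cm.

94 cm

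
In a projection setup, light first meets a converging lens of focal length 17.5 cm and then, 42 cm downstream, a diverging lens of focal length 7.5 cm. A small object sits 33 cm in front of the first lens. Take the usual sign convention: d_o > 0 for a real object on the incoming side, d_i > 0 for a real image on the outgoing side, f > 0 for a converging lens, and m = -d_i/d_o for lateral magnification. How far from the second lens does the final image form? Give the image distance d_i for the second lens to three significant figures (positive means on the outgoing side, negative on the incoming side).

Lens 1: 1/d_i1 = 1/f_1 - 1/d_o1 = 1/17.5 - 1/33 = 0.02684 cm^-1, so d_i1 = 37.258 cm.
That image sits 4.742 cm in front of the second lens, so d_o2 = 4.742 cm.
Lens 2: 1/d_i2 = 1/f_2 - 1/d_o2 = 1/(-7.5) - 1/(4.742) = -0.34422 cm^-1, so d_i2 = -2.905 cm.

-2.91 cm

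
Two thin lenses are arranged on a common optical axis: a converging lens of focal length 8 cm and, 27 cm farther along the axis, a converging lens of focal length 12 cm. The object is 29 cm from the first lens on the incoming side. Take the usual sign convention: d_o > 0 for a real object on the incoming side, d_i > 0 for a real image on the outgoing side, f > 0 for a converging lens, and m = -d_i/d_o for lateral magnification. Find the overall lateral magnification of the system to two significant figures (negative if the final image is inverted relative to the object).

Lens 1: 1/d_i1 = 1/f_1 - 1/d_o1 = 1/8 - 1/29 = 0.09052 cm^-1, so d_i1 = 11.048 cm.
m_1 = -(11.048)/29 = -0.3810.
The intermediate image is 11.048 cm to the right of lens 1, so d_o2 = L - d_i1 = 27 - 11.048 = 15.952 cm.
Lens 2: 1/d_i2 = 1/f_2 - 1/d_o2 = 1/12 - 1/(15.952) = 0.02065 cm^-1, so d_i2 = 48.434 cm.
m_2 = -(48.434)/(15.952) = -3.0361.
The system's lateral magnification is m_1 m_2 = (-0.3810)(-3.0361) = 1.1566.

1.2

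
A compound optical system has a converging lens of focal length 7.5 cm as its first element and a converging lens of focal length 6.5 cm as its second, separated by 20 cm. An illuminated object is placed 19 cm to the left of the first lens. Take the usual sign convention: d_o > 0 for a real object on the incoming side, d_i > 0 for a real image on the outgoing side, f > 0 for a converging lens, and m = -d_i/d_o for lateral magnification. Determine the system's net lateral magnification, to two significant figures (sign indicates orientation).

First lens: d_i1 = 1/(1/7.5 - 1/19) = 12.391 cm.
m_1 = -(12.391)/19 = -0.6522.
Object distance for lens 2: d_o2 = 20 - 12.391 = 7.609 cm.
Second lens: d_i2 = 1/(1/6.5 - 1/(7.609)) = 44.608 cm.
m_2 = -(44.608)/(7.609) = -5.8627.
The system's lateral magnification is m_1 m_2 = (-0.6522)(-5.8627) = 3.8235.

3.8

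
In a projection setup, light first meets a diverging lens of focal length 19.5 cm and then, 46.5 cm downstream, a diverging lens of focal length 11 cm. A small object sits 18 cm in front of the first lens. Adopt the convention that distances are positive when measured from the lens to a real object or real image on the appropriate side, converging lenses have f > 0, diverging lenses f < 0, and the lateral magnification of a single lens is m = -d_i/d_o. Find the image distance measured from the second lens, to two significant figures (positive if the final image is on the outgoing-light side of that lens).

Applying the thin-lens equation to the first lens, 1/(-19.5) = 1/18 + 1/d_i1, which gives d_i1 = -9.360 cm.
With d_i1 < 0 the first image is virtual and lies on the object side; the object distance for lens 2 is d_o2 = 46.5 - (-9.360) = 55.860 cm.
Applying the thin-lens equation again with f_2 = -11 cm and d_o2 = 55.860 cm gives d_i2 = -9.190 cm.

-9.2 cm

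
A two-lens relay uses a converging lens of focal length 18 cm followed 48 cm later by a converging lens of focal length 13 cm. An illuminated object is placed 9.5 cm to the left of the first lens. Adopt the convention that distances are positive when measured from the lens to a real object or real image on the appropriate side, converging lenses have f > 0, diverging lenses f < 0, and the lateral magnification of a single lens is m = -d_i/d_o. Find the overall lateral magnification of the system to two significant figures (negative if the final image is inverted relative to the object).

-0.50

Applying the thin-lens equation to the first lens, 1/18 = 1/9.5 + 1/d_i1, which gives d_i1 = -20.118 cm.
Its lateral magnification is m_1 = -d_i1/d_o1 = -(-20.118)/9.5 = 2.1176.
With d_i1 < 0 the first image is virtual and lies on the object side; the object distance for lens 2 is d_o2 = 48 - (-20.118) = 68.118 cm.
Applying the thin-lens equation again with f_2 = 13 cm and d_o2 = 68.118 cm gives d_i2 = 16.066 cm.
m_2 = -(16.066)/(68.118) = -0.2359.
Total m = m_1 x m_2 = (2.1176)(-0.2359) = -0.4995.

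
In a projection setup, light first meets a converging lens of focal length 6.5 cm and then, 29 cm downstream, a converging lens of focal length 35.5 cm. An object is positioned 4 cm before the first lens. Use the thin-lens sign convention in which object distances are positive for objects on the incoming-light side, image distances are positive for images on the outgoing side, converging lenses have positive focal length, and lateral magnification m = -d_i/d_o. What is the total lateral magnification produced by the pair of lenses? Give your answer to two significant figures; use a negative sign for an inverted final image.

-24

Applying the thin-lens equation to the first lens, 1/6.5 = 1/4 + 1/d_i1, which gives d_i1 = -10.400 cm.
Its lateral magnification is m_1 = -d_i1/d_o1 = -(-10.400)/4 = 2.6000.
The intermediate image is virtual, 10.400 cm to the left of lens 1, so d_o2 = L - d_i1 = 29 - (-10.400) = 39.400 cm.
Applying the thin-lens equation again with f_2 = 35.5 cm and d_o2 = 39.400 cm gives d_i2 = 358.641 cm.
m_2 = -(358.641)/(39.400) = -9.1026.
Total m = m_1 x m_2 = (2.6000)(-9.1026) = -23.6667.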